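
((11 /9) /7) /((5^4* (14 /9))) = 11 /61250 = 0.00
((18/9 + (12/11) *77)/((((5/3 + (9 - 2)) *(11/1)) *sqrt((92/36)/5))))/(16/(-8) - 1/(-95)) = -4085 *sqrt(115)/69069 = -0.63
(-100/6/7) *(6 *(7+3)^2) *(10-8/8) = -90000/7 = -12857.14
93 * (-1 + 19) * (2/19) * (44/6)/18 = 1364/19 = 71.79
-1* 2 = -2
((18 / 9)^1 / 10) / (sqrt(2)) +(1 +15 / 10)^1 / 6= sqrt(2) / 10 +5 / 12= 0.56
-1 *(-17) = 17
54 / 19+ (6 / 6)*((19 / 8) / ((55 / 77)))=4687 / 760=6.17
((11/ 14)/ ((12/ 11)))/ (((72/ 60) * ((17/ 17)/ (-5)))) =-3025/ 1008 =-3.00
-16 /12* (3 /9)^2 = -4 /27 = -0.15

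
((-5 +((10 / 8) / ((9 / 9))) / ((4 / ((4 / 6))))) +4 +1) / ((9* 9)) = 5 / 1944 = 0.00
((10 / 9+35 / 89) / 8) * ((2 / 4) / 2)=1205 / 25632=0.05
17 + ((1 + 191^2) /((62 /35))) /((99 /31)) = 640118 /99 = 6465.84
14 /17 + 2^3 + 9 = 303 /17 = 17.82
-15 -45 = -60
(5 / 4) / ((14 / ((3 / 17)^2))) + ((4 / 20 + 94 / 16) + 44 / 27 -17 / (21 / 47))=-4734893 / 156060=-30.34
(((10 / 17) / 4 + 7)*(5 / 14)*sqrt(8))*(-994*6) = -517590*sqrt(2) / 17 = -43057.81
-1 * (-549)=549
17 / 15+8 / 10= 29 / 15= 1.93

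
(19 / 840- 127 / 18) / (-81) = 17723 / 204120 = 0.09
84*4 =336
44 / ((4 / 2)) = 22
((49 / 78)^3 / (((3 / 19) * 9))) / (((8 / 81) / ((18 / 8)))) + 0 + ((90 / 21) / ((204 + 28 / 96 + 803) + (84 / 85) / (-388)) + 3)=5476410020645119 / 784736958363904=6.98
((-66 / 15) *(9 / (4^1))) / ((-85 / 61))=6039 / 850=7.10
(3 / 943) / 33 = 1 / 10373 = 0.00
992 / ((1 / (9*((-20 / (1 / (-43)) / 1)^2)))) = 6603148800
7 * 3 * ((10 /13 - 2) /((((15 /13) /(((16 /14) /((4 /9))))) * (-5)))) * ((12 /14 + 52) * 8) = 170496 /35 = 4871.31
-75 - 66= -141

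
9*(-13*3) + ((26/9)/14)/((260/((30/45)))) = -351.00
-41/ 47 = -0.87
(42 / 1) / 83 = 42 / 83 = 0.51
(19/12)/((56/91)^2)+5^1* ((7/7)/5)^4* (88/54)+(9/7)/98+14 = 5395724177/296352000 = 18.21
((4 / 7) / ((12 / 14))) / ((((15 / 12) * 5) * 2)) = 4 / 75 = 0.05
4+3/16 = 67/16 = 4.19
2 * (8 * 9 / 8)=18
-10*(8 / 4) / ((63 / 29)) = -580 / 63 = -9.21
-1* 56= -56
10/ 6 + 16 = 53/ 3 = 17.67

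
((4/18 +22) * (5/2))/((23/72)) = 4000/23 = 173.91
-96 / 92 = -24 / 23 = -1.04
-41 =-41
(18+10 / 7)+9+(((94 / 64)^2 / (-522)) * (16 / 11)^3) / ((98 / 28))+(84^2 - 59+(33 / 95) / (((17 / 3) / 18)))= 27594970360964 / 3927255255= 7026.53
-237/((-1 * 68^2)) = 237/4624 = 0.05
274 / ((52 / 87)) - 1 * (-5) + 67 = 13791 / 26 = 530.42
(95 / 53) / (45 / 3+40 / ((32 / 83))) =4 / 265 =0.02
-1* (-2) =2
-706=-706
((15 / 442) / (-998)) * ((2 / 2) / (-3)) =5 / 441116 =0.00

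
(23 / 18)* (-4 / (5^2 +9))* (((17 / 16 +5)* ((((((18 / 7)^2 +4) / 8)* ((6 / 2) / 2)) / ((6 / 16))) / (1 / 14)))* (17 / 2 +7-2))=-435045 / 476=-913.96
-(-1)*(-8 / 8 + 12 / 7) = 5 / 7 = 0.71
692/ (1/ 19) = 13148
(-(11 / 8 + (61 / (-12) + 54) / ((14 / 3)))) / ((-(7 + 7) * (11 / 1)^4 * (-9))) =-83 / 12913362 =-0.00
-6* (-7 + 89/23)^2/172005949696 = -243/710868338978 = -0.00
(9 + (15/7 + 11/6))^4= 88223850625/3111696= 28352.34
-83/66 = -1.26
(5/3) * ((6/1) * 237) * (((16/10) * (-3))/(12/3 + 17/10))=-37920/19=-1995.79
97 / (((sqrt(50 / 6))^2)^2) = 873 / 625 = 1.40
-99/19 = -5.21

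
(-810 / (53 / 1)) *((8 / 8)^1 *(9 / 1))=-137.55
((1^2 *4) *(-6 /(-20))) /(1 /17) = 102 /5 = 20.40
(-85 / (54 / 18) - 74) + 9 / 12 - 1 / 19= -23173 / 228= -101.64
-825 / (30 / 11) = -605 / 2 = -302.50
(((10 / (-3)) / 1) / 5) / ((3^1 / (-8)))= 16 / 9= 1.78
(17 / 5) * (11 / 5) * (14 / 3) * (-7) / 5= -18326 / 375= -48.87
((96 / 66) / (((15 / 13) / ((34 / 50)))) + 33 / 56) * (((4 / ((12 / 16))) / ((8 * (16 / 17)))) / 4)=5680397 / 22176000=0.26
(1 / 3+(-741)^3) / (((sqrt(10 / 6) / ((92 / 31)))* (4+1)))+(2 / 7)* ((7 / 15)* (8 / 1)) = 16 / 15 - 112295849704* sqrt(15) / 2325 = -187062345.49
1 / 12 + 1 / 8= 0.21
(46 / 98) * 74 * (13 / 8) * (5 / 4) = 55315 / 784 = 70.55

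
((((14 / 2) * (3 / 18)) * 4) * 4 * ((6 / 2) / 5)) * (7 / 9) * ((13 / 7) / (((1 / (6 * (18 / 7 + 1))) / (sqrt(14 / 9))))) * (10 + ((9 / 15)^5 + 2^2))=9150544 * sqrt(14) / 5625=6086.79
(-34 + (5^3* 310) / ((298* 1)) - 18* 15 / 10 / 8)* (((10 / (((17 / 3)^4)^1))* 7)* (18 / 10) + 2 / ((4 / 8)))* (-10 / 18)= -212.20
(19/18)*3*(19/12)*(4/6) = 361/108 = 3.34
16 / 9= 1.78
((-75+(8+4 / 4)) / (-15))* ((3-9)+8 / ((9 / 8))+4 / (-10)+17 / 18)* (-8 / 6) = -6556 / 675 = -9.71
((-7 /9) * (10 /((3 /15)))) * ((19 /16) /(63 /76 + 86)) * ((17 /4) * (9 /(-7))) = 153425 /52792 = 2.91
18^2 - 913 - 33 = -622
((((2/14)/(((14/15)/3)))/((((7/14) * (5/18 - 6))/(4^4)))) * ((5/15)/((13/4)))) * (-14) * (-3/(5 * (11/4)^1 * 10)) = -663552/515515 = -1.29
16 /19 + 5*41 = 3911 /19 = 205.84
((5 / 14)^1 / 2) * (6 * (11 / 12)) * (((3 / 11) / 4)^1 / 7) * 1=15 / 1568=0.01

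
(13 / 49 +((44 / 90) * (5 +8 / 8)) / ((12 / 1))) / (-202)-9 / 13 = -2011651 / 2895165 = -0.69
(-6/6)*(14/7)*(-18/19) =36/19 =1.89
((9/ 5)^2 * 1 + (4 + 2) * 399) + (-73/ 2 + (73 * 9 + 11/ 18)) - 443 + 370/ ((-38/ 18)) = 10260376/ 4275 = 2400.09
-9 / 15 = -3 / 5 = -0.60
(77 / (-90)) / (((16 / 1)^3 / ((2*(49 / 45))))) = -3773 / 8294400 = -0.00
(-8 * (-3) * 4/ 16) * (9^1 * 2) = 108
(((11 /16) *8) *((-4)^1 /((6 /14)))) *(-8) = 1232 /3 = 410.67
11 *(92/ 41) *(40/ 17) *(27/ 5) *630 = 137712960/ 697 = 197579.57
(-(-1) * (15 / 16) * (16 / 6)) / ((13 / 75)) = 375 / 26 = 14.42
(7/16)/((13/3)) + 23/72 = 787/1872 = 0.42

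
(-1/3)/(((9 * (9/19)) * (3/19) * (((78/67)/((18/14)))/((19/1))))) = -10.39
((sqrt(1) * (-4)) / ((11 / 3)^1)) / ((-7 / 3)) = 36 / 77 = 0.47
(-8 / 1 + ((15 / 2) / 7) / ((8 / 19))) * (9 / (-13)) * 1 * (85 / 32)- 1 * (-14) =86131 / 3584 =24.03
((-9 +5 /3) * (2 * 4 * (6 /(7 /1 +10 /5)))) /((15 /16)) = -5632 /135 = -41.72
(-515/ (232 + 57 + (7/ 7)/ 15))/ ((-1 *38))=0.05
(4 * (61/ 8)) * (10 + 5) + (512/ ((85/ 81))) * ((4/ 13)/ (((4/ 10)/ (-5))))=-627225/ 442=-1419.06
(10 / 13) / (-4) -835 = -21715 / 26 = -835.19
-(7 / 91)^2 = -0.01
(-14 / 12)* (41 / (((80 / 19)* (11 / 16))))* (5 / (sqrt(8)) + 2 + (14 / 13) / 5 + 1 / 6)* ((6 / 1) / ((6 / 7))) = -35460859 / 128700-38171* sqrt(2) / 264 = -480.01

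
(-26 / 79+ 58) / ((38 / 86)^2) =8424044 / 28519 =295.38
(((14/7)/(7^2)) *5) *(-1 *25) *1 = -250/49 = -5.10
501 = 501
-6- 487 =-493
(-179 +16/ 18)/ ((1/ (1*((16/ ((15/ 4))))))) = -102592/ 135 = -759.94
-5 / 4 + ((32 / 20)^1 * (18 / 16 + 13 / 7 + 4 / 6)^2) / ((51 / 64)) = 11462333 / 449820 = 25.48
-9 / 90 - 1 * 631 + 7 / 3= -18863 / 30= -628.77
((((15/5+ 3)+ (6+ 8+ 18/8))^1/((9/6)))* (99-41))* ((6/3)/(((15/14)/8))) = 578144/45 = 12847.64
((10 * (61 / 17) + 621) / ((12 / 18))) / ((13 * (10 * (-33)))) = -859 / 3740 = -0.23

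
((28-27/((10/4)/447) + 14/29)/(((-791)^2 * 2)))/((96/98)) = -21746/5554515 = -0.00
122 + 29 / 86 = 10521 / 86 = 122.34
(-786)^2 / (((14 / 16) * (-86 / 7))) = -2471184 / 43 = -57469.40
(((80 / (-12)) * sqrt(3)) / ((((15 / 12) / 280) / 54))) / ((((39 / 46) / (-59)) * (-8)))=-9119040 * sqrt(3) / 13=-1214972.35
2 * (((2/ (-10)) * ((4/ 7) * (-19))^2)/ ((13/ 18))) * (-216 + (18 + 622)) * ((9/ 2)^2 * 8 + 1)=-14370872832/ 3185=-4512047.98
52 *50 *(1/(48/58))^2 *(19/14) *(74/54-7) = -98670325/3402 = -29003.62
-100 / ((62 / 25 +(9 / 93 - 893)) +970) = -19375 / 15418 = -1.26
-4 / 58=-0.07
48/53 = 0.91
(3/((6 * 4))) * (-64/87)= -8/87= -0.09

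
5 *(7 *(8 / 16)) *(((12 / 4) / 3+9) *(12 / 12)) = 175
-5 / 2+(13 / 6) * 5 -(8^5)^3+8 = -105553116266447 / 3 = -35184372088815.67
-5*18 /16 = -45 /8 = -5.62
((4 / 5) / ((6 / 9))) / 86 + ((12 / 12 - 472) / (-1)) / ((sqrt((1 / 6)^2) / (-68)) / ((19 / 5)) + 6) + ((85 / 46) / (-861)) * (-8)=15551641958903 / 198010296015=78.54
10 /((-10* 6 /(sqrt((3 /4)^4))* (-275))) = 3 /8800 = 0.00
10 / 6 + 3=14 / 3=4.67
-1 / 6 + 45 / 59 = 0.60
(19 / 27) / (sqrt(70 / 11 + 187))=19 * sqrt(23397) / 57429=0.05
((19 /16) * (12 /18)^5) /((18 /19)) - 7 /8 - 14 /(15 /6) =-551993 /87480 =-6.31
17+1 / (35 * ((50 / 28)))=2127 / 125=17.02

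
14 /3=4.67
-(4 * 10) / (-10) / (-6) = -2 / 3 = -0.67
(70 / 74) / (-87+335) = 35 / 9176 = 0.00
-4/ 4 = -1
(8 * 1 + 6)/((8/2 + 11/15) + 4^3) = 0.20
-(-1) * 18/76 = 9/38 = 0.24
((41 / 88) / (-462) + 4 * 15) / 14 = 2439319 / 569184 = 4.29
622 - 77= 545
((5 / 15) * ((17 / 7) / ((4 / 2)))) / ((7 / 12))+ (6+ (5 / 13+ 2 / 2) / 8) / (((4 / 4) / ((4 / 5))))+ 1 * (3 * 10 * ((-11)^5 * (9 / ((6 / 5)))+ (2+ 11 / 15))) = -115412893766 / 3185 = -36236387.37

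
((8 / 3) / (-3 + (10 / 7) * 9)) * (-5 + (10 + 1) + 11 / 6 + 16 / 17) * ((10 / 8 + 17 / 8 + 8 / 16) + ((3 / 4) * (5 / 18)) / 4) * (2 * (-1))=-2361905 / 126684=-18.64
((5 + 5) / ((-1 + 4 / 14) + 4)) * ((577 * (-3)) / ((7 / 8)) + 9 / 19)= -2630490 / 437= -6019.43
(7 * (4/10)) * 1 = 14/5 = 2.80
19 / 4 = 4.75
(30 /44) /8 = 15 /176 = 0.09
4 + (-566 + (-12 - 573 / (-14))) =-7463 / 14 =-533.07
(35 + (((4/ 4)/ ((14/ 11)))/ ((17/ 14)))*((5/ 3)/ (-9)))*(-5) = -80050/ 459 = -174.40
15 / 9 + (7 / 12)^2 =289 / 144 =2.01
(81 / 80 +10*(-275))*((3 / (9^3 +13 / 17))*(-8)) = 11215869 / 124060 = 90.41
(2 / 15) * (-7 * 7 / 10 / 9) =-49 / 675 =-0.07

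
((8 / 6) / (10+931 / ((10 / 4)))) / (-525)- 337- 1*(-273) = -9636481 / 150570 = -64.00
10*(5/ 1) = 50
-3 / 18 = -1 / 6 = -0.17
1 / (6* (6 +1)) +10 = 421 / 42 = 10.02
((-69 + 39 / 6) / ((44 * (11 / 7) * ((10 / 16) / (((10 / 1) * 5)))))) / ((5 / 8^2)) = -925.62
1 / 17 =0.06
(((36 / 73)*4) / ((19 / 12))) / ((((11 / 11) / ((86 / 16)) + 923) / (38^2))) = 5647104 / 2897881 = 1.95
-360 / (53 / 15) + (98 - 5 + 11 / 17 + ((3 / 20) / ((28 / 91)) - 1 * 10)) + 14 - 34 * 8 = -19876221 / 72080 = -275.75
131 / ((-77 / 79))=-134.40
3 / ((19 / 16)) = 48 / 19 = 2.53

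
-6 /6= -1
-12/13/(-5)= 12/65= 0.18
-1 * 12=-12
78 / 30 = 13 / 5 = 2.60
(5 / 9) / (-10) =-1 / 18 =-0.06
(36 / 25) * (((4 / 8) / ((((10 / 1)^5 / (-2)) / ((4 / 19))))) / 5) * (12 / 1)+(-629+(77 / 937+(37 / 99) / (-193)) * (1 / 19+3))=-83546300673416611 / 132875750390625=-628.76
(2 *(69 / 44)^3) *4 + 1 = 339157 / 10648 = 31.85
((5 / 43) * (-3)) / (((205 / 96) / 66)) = -19008 / 1763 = -10.78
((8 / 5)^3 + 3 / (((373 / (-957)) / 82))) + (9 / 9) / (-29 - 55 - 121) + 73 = -1059168434 / 1911625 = -554.07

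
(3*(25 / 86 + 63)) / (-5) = -16329 / 430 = -37.97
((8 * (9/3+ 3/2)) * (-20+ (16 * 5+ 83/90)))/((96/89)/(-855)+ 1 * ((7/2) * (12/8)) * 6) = 111261036/1597931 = 69.63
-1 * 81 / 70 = -81 / 70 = -1.16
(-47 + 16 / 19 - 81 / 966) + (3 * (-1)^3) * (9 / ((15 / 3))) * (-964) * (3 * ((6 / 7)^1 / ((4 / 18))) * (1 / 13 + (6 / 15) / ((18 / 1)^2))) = 9269051453 / 1988350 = 4661.68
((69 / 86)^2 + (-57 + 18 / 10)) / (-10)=2017491 / 369800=5.46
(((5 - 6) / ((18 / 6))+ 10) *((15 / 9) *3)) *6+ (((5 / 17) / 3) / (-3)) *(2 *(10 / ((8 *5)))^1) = 88735 / 306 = 289.98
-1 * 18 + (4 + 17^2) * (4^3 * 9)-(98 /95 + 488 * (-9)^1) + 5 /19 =173141.23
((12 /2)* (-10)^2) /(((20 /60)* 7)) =1800 /7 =257.14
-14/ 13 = -1.08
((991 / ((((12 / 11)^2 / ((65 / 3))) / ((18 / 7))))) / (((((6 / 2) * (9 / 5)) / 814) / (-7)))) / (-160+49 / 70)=79306137625 / 258066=307309.52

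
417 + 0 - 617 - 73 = -273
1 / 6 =0.17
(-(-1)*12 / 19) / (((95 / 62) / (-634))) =-471696 / 1805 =-261.33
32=32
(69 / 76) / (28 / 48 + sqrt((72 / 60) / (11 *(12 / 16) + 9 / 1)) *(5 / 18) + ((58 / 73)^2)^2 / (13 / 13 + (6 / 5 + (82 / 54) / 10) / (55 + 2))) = 174102683043739223839197969 / 185451452928372266205669499 - 864775630820668679303148 *sqrt(230) / 185451452928372266205669499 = 0.87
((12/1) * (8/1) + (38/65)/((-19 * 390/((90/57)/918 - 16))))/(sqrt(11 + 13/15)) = 3537284107 * sqrt(2670)/6558628050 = 27.87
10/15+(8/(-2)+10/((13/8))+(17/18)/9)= 6161/2106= 2.93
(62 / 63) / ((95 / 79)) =4898 / 5985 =0.82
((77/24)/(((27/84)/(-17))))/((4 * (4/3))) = -9163/288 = -31.82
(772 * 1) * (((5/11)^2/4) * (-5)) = -24125/121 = -199.38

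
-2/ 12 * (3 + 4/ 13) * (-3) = 43/ 26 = 1.65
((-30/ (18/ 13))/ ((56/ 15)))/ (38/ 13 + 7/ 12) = -12675/ 7658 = -1.66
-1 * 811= -811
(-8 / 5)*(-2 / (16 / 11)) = 11 / 5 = 2.20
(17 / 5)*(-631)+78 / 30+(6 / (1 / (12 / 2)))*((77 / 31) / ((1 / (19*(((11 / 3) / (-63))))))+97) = 581398 / 465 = 1250.32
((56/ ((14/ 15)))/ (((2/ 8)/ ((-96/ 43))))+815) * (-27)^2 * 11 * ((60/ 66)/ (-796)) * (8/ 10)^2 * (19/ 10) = -133025004/ 42785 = -3109.15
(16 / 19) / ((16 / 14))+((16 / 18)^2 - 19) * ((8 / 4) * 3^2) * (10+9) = -1064824 / 171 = -6227.04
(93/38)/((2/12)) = 279/19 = 14.68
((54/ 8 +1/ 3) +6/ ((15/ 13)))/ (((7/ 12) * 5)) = 737/ 175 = 4.21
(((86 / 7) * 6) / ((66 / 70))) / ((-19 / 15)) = -12900 / 209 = -61.72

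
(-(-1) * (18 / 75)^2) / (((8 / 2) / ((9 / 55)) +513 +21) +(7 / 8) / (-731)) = 1894752 / 18369990625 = 0.00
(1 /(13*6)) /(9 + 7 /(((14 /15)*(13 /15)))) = 1 /1377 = 0.00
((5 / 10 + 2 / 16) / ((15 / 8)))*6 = 2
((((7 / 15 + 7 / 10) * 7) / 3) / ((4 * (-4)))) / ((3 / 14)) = -343 / 432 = -0.79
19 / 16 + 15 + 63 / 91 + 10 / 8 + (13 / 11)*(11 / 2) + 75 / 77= 410071 / 16016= 25.60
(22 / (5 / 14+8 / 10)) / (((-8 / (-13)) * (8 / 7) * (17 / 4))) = 35035 / 5508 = 6.36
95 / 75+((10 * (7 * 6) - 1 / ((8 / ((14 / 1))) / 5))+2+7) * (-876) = -5522066 / 15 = -368137.73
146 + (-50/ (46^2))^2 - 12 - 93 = 45894549/ 1119364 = 41.00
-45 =-45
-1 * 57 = -57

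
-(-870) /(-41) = -870 /41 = -21.22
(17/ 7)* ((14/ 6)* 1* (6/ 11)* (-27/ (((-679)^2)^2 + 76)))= -918/ 2338146841327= -0.00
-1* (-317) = 317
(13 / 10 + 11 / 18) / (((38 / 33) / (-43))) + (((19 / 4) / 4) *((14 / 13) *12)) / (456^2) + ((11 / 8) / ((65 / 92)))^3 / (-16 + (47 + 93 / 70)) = -64511029457599 / 906858326400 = -71.14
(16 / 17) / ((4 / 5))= 20 / 17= 1.18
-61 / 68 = -0.90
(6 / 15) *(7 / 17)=14 / 85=0.16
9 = 9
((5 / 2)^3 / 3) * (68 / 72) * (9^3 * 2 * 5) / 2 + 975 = 302475 / 16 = 18904.69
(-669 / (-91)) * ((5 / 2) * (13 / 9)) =1115 / 42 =26.55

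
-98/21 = -4.67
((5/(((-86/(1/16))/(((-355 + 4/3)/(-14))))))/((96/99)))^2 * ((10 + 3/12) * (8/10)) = 27923509405/380008136704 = 0.07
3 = 3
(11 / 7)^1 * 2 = 22 / 7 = 3.14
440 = 440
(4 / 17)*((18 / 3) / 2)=12 / 17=0.71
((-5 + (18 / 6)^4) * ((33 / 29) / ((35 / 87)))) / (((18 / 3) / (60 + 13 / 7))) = 542982 / 245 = 2216.25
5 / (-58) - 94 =-5457 / 58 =-94.09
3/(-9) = -1/3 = -0.33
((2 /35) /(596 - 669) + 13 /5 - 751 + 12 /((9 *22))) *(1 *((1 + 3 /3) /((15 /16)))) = -2019081664 /1264725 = -1596.46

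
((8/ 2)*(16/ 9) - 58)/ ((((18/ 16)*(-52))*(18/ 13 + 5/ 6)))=1832/ 4671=0.39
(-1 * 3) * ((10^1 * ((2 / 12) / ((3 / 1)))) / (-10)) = 1 / 6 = 0.17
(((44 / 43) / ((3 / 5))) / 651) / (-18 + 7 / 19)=-836 / 5626593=-0.00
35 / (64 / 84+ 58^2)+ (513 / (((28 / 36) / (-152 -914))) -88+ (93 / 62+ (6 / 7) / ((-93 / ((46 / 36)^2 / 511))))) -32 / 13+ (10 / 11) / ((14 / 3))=-12763776124594252073 / 18151199037972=-703191.90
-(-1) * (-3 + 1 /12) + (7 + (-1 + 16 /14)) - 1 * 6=-1.77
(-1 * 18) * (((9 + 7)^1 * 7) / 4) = -504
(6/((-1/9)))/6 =-9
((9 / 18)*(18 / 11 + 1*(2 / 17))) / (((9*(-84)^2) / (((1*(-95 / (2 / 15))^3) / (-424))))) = 4394046875 / 372970752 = 11.78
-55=-55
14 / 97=0.14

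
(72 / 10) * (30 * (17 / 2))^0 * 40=288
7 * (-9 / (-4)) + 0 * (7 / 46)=63 / 4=15.75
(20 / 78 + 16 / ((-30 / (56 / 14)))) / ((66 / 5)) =-0.14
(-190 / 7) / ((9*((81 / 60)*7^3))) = -0.01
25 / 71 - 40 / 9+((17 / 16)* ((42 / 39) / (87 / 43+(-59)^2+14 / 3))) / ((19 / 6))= -4.09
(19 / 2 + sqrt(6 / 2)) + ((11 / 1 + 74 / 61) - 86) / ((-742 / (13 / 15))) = sqrt(3) + 464882 / 48495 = 11.32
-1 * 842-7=-849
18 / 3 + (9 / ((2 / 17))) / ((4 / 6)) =483 / 4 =120.75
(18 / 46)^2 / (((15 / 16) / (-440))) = -38016 / 529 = -71.86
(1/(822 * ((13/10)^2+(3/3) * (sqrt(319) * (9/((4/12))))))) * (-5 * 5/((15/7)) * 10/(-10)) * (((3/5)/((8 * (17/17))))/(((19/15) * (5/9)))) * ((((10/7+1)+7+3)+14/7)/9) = -426725/24212912742868+1704375 * sqrt(319)/6053228185717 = 0.00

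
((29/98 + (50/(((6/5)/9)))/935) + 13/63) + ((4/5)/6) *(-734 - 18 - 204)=-104372981/824670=-126.56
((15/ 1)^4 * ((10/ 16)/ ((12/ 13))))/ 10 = 3427.73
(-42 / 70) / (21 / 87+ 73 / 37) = -1073 / 3960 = -0.27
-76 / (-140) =19 / 35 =0.54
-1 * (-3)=3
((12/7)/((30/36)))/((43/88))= 6336/1505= 4.21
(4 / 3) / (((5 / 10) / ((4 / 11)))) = 32 / 33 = 0.97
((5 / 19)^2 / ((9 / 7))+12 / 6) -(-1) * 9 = 35914 / 3249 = 11.05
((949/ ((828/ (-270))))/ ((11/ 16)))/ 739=-113880/ 186967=-0.61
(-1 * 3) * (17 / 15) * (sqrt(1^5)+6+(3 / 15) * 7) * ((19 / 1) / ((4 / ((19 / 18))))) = -42959 / 300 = -143.20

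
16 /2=8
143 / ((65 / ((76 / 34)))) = 4.92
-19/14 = -1.36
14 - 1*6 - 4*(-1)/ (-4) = 7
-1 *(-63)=63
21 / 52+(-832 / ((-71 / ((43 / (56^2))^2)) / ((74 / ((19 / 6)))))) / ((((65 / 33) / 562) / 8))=99305514489 / 842126740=117.92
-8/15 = -0.53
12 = 12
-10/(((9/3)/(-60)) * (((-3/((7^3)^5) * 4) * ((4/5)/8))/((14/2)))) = -16616465284800500/3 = -5538821761600166.67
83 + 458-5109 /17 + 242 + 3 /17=482.65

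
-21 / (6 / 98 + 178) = -1029 / 8725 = -0.12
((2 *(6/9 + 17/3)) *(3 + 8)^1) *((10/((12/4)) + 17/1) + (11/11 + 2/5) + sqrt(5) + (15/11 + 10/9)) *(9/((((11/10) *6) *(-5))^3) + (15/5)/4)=227525 *sqrt(5)/2178 + 545286415/215622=2762.49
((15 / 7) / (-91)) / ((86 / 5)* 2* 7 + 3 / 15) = -0.00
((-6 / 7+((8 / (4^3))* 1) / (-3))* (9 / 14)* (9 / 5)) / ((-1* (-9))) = -453 / 3920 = -0.12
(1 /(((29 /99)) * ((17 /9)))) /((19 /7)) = 6237 /9367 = 0.67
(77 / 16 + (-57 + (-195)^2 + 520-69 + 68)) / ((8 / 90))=27714105 / 64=433032.89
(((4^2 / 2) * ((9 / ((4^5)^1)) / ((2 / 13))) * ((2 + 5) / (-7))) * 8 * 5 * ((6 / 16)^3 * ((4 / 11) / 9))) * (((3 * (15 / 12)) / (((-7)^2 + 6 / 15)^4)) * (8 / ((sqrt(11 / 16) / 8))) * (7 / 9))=-984375 * sqrt(11) / 2217225195328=-0.00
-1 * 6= -6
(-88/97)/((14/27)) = -1188/679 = -1.75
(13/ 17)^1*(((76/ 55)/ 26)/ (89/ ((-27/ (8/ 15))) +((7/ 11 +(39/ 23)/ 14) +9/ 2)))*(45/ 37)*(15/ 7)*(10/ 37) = 477859500/ 58415299819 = 0.01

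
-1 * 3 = -3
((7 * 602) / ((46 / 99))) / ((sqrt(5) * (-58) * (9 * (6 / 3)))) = -23177 * sqrt(5) / 13340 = -3.88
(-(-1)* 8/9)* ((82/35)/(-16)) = -41/315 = -0.13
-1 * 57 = -57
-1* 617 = -617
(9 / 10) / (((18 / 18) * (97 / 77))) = 693 / 970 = 0.71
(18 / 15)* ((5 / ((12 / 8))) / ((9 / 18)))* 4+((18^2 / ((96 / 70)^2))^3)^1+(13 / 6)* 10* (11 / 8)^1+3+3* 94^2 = 4041184615571 / 786432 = 5138631.97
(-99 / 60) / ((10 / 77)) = -2541 / 200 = -12.70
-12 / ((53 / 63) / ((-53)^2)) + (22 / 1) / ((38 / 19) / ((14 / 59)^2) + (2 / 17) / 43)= -101963750840 / 2544807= -40067.38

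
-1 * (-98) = 98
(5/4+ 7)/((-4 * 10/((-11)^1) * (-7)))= -363/1120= -0.32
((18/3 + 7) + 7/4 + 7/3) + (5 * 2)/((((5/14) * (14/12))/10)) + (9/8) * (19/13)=258.73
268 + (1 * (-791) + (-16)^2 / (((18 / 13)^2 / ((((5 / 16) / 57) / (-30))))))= -7244411 / 13851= -523.02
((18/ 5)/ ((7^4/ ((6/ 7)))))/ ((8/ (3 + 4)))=27/ 24010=0.00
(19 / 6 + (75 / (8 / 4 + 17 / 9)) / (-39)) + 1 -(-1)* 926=507601 / 546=929.67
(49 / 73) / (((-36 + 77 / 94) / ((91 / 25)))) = -419146 / 6035275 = -0.07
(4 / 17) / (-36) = -1 / 153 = -0.01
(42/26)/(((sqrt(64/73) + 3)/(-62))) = -285138/7709 + 10416 * sqrt(73)/7709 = -25.44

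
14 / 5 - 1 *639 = -3181 / 5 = -636.20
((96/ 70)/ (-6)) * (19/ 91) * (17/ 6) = -0.14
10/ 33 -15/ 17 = -325/ 561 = -0.58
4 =4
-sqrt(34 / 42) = -sqrt(357) / 21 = -0.90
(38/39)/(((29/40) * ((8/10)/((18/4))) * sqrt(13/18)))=8550 * sqrt(26)/4901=8.90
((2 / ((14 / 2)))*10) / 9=20 / 63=0.32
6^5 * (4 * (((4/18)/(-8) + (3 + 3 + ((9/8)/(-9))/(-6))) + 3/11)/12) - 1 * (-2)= 178672/11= 16242.91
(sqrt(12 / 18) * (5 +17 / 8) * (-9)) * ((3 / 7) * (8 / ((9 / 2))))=-114 * sqrt(6) / 7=-39.89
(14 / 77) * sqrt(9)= 6 / 11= 0.55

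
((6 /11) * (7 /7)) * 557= 3342 /11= 303.82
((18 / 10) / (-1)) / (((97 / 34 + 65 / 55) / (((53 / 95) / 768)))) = -9911 / 30582400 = -0.00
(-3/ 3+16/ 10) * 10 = 6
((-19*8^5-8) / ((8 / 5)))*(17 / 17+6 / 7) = -722660.71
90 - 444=-354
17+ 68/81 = 1445/81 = 17.84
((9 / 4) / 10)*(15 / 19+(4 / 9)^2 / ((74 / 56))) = 53467 / 253080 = 0.21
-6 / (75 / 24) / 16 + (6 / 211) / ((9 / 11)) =-1349 / 15825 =-0.09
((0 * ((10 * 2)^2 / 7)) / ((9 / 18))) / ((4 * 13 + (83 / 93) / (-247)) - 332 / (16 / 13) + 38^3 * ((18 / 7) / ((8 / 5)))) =0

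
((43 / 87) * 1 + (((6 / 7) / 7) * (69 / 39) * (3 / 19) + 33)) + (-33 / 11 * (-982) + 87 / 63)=3138781355 / 1052961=2980.91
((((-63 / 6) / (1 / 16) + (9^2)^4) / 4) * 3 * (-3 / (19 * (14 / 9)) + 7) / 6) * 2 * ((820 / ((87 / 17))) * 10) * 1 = 118953258262.54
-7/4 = -1.75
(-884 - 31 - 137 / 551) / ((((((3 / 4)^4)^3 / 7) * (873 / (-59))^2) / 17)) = -3504786530734440448 / 223169655436839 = -15704.58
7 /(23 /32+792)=224 /25367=0.01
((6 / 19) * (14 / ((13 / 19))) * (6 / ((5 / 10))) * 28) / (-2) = -14112 / 13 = -1085.54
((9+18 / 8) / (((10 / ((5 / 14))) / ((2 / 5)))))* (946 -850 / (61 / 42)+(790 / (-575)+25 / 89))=288705861 / 4994680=57.80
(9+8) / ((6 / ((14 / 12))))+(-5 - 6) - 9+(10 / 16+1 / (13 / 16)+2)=-12017 / 936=-12.84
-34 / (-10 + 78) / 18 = -1 / 36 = -0.03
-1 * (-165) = 165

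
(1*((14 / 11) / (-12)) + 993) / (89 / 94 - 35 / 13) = -40039441 / 70389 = -568.83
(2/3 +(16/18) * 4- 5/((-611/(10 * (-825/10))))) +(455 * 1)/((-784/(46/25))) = -5538161/1539720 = -3.60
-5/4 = -1.25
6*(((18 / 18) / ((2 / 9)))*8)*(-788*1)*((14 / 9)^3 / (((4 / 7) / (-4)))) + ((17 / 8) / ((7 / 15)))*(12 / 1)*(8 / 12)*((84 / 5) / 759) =4484713.10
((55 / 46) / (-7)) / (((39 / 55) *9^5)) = -3025 / 741537342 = -0.00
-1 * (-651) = 651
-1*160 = -160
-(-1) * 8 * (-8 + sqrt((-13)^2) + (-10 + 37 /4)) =34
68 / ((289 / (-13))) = -52 / 17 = -3.06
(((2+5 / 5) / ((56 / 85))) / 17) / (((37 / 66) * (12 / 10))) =825 / 2072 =0.40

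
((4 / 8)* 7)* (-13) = -91 / 2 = -45.50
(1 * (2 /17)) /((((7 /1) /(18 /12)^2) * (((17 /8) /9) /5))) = 1620 /2023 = 0.80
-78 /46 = -39 /23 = -1.70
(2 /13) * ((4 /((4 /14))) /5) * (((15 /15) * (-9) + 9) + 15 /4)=21 /13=1.62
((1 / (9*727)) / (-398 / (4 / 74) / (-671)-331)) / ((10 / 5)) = -671 / 2810061468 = -0.00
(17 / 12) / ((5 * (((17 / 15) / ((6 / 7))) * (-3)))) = -0.07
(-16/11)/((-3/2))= 32/33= 0.97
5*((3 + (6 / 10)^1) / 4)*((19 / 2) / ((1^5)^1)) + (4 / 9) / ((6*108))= 124661 / 2916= 42.75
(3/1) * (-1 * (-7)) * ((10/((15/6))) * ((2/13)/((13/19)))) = 3192/169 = 18.89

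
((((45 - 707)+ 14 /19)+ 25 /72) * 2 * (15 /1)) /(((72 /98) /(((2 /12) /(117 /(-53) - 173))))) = 25.67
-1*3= -3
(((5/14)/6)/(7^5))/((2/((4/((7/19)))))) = 95/4941258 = 0.00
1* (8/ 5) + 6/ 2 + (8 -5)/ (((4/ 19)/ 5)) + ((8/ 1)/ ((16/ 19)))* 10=3417/ 20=170.85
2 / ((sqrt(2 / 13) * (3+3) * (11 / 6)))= sqrt(26) / 11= 0.46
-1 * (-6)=6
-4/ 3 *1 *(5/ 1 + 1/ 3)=-64/ 9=-7.11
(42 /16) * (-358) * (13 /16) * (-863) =42172221 /64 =658940.95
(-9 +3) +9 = 3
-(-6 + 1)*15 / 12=25 / 4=6.25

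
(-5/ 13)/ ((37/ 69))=-345/ 481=-0.72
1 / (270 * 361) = 1 / 97470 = 0.00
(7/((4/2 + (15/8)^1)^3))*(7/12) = 6272/89373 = 0.07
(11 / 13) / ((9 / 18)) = 1.69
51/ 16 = 3.19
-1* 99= -99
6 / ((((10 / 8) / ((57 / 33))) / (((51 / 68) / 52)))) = 171 / 1430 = 0.12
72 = 72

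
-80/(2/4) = -160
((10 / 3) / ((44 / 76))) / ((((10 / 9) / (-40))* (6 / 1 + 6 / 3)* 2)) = -12.95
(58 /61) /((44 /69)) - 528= -706575 /1342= -526.51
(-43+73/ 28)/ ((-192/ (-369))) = -139113/ 1792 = -77.63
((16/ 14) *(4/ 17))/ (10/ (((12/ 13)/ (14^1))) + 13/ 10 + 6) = 960/ 567511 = 0.00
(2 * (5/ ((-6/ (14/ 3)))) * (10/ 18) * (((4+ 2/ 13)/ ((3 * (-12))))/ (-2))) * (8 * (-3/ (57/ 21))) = 4900/ 2223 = 2.20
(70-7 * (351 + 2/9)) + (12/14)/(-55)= -8276399/3465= -2388.57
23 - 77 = -54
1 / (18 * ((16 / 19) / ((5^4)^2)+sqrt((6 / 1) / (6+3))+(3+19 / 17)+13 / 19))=0.01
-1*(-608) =608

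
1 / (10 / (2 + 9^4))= 6563 / 10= 656.30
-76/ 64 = -19/ 16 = -1.19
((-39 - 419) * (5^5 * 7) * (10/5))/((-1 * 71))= 282218.31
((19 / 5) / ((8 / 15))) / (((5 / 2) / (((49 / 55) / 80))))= 2793 / 88000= 0.03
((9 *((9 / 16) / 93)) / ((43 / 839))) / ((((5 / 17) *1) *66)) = 128367 / 2346080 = 0.05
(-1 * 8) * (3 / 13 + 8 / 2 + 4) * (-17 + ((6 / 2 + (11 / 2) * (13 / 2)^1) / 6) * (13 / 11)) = 264611 / 429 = 616.81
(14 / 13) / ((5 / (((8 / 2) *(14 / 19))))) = 784 / 1235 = 0.63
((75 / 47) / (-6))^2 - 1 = -0.93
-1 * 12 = -12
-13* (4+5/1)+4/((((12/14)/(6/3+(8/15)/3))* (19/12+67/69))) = -113.02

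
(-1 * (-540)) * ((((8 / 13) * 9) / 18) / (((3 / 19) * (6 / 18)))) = 41040 / 13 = 3156.92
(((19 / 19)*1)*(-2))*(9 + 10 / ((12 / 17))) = -139 / 3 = -46.33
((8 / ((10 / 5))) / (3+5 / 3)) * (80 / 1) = 480 / 7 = 68.57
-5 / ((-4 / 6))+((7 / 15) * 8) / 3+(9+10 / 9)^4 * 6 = 1371690461 / 21870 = 62720.19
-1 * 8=-8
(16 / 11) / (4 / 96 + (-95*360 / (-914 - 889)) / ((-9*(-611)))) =47003008 / 1457907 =32.24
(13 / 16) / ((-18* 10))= -13 / 2880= -0.00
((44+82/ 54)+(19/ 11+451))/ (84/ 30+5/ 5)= 739895/ 5643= 131.12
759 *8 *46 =279312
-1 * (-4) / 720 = 1 / 180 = 0.01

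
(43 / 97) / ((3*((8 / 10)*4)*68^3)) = 215 / 1463995392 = 0.00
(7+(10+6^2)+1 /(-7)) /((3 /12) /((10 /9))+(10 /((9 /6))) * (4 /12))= 133200 /6167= 21.60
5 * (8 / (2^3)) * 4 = 20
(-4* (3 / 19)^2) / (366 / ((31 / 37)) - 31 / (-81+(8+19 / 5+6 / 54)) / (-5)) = -1156548 / 5065242623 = -0.00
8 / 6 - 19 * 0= 4 / 3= 1.33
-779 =-779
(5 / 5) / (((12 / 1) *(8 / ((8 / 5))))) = 1 / 60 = 0.02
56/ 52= 14/ 13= 1.08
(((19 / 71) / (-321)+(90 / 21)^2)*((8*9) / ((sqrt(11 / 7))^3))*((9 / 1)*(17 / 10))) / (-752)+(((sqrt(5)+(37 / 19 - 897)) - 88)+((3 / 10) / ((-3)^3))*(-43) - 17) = -1709273 / 1710 - 9414534771*sqrt(77) / 6048579460+sqrt(5) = -1011.00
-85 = -85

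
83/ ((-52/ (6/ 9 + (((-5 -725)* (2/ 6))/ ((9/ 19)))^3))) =110733104979937/ 511758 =216377868.02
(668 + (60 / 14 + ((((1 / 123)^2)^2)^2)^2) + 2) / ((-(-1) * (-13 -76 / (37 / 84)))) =-479319950429948007250317027056256917299 / 131892580267471091894262395414500836855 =-3.63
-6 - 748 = -754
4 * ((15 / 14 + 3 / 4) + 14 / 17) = 1259 / 119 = 10.58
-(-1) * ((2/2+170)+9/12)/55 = 3.12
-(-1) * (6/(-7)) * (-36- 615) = 558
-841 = -841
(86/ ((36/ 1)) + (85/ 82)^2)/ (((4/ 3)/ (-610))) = -63925255/ 40344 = -1584.50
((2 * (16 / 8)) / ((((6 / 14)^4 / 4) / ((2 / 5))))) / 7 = 10976 / 405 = 27.10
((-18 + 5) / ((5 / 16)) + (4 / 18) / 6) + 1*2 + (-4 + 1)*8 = -8581 / 135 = -63.56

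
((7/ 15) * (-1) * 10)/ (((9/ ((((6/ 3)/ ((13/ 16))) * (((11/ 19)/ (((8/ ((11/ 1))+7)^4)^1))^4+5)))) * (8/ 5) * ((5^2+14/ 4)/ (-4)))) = 722510193766300129291909513444586374016/ 1290648343453782560425000069244384765625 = 0.56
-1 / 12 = -0.08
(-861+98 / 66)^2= 804516496 / 1089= 738766.30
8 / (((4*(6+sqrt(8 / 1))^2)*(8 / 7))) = 11 / 112- 3*sqrt(2) / 56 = 0.02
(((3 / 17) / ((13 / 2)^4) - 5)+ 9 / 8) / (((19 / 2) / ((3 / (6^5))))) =-15051263 / 95646904704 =-0.00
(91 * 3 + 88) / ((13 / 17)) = 6137 / 13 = 472.08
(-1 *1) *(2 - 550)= 548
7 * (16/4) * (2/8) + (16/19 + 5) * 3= 466/19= 24.53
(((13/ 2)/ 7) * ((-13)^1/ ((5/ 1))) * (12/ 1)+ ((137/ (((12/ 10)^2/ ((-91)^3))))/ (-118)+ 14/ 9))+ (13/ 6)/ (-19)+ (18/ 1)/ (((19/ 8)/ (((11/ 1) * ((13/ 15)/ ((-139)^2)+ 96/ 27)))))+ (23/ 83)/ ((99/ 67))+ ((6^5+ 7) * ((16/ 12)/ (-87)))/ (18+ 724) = 46555696261758983535311/ 76591468944448920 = 607844.41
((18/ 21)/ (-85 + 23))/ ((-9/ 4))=4/ 651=0.01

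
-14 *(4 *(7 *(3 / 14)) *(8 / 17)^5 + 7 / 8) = -80583041 / 5679428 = -14.19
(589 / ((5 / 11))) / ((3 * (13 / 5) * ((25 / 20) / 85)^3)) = 2037204928 / 39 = 52236023.79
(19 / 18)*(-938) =-8911 / 9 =-990.11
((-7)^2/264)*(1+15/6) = 343/528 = 0.65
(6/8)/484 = 3/1936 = 0.00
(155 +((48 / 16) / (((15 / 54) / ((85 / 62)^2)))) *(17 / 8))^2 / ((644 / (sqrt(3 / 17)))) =9281375506225 *sqrt(51) / 2588341224448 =25.61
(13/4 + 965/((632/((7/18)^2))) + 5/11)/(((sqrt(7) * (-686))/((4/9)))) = -8864431 * sqrt(7)/24336574416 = -0.00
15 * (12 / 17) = 180 / 17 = 10.59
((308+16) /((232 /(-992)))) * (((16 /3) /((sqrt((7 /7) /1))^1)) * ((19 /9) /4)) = -113088 /29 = -3899.59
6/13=0.46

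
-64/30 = -2.13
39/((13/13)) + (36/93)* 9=1317/31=42.48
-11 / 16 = -0.69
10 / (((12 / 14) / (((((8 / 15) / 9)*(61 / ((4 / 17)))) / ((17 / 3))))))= 854 / 27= 31.63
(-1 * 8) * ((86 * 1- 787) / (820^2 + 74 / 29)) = 81316 / 9749837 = 0.01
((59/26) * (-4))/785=-118/10205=-0.01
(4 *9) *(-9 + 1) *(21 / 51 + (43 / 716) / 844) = -76155462 / 642073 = -118.61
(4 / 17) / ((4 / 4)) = 4 / 17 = 0.24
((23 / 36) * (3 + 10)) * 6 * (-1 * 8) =-1196 / 3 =-398.67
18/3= 6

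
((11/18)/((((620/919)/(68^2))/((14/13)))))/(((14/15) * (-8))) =-2921501/4836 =-604.12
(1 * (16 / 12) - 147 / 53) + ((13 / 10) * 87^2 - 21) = 15609443 / 1590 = 9817.26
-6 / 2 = -3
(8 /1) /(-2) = -4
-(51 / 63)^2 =-289 / 441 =-0.66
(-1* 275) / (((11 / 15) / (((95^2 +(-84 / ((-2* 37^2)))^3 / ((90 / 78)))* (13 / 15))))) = -2933125.01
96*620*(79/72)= 195920/3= 65306.67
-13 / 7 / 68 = -13 / 476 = -0.03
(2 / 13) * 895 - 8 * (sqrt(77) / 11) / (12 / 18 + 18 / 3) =1790 / 13 - 6 * sqrt(77) / 55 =136.74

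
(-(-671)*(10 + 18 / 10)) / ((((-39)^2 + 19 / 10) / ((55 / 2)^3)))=6586619875 / 60916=108126.27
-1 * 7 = -7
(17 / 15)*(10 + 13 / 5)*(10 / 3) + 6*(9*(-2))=-302 / 5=-60.40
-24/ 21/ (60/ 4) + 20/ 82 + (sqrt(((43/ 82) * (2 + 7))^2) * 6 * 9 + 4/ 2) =257.02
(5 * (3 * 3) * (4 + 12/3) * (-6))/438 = -360/73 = -4.93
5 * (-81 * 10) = -4050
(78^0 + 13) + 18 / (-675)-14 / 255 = 17746 / 1275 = 13.92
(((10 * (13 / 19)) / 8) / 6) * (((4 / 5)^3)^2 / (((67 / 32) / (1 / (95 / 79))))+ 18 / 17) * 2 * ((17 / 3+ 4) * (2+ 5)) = 22.43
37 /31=1.19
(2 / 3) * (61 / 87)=122 / 261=0.47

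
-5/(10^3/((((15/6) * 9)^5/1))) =-7381125/256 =-28832.52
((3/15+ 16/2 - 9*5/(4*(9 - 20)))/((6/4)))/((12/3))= 2029/1320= 1.54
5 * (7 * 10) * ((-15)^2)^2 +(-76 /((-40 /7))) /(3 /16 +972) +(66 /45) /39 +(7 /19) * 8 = 1021154326722604 /57631275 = 17718753.00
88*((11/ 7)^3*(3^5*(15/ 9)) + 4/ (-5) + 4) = 237667144/ 1715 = 138581.43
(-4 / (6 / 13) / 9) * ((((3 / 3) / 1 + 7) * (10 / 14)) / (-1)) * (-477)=-55120 / 21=-2624.76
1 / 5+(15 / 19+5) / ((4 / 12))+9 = 2524 / 95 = 26.57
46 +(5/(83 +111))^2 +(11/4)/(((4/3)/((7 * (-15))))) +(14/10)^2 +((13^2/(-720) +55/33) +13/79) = -223446423727/1337959800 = -167.01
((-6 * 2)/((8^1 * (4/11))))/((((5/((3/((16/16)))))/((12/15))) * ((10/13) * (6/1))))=-429/1000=-0.43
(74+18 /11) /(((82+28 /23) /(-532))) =-5090176 /10527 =-483.54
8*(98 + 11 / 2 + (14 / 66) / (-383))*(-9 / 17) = -31395108 / 71621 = -438.35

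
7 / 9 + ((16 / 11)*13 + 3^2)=2840 / 99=28.69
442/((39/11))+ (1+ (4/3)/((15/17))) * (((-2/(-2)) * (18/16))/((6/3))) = 30259/240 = 126.08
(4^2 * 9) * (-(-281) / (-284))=-10116 / 71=-142.48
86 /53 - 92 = -4790 /53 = -90.38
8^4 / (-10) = -2048 / 5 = -409.60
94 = 94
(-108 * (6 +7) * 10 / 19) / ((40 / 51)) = -17901 / 19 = -942.16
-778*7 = -5446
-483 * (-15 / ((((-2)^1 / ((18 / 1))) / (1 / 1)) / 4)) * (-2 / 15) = 34776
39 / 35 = 1.11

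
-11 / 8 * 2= -11 / 4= -2.75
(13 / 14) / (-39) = -1 / 42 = -0.02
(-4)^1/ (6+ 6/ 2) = -0.44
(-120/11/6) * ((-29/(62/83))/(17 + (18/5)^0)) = 12035/3069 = 3.92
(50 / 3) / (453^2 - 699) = 5 / 61353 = 0.00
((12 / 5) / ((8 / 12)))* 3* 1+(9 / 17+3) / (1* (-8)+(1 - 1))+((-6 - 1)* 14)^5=-1536665352799 / 170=-9039207957.64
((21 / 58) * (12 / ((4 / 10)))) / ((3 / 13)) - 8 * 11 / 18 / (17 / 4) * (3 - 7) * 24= 232943 / 1479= 157.50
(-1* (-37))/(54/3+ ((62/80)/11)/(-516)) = 8400480/4086689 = 2.06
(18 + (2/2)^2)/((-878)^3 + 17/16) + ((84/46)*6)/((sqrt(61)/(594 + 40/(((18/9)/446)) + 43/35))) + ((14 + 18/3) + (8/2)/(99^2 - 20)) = 111499280004344/5574850014585 + 11989188*sqrt(61)/7015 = 13368.33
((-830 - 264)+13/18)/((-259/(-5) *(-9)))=98395/41958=2.35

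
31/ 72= 0.43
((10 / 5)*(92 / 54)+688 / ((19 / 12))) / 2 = 112330 / 513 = 218.97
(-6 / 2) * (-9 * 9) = 243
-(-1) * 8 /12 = 2 /3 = 0.67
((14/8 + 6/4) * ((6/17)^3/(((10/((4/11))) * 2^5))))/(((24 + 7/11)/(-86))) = -15093/26628460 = -0.00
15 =15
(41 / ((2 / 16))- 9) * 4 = 1276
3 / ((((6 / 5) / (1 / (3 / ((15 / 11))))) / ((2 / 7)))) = 25 / 77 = 0.32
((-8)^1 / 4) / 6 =-1 / 3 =-0.33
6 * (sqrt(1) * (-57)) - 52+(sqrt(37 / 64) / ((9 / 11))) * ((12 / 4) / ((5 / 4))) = -394+11 * sqrt(37) / 30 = -391.77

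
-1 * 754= -754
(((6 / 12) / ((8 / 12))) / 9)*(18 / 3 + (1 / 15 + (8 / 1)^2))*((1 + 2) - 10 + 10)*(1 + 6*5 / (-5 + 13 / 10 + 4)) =106151 / 60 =1769.18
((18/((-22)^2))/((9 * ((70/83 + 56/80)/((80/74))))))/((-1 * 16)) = -2075/11470074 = -0.00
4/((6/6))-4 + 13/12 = 13/12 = 1.08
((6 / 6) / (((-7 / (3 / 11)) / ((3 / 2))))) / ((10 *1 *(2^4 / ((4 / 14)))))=-9 / 86240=-0.00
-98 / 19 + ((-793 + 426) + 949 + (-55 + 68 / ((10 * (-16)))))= 396277 / 760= 521.42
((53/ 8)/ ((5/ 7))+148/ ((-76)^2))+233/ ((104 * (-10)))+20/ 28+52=162391351/ 2628080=61.79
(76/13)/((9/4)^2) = 1216/1053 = 1.15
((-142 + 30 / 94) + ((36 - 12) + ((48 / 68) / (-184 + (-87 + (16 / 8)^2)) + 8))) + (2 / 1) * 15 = -5666373 / 71111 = -79.68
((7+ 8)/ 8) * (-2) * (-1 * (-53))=-198.75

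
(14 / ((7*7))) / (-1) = -2 / 7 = -0.29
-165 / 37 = -4.46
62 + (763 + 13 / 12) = 9913 / 12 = 826.08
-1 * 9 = -9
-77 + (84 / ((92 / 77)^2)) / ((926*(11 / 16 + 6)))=-76.99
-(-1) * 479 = 479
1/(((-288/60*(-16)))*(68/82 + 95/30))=205/62912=0.00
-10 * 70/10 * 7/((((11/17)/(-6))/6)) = 299880/11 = 27261.82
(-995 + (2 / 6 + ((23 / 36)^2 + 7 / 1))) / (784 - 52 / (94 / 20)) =-60135889 / 47081088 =-1.28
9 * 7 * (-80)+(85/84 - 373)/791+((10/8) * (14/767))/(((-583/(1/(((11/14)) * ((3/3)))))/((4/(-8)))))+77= -1622175345966059/326822820324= -4963.47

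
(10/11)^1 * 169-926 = -8496/11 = -772.36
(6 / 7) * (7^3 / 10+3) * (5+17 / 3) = 11936 / 35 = 341.03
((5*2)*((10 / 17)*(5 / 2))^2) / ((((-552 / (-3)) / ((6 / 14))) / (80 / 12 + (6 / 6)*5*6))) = 171875 / 93058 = 1.85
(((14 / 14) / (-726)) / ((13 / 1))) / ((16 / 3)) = -1 / 50336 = -0.00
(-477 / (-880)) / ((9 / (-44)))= -53 / 20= -2.65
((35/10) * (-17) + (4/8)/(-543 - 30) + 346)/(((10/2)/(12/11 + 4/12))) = 701428/8595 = 81.61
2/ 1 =2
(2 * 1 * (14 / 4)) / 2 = 7 / 2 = 3.50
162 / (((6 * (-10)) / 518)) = -6993 / 5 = -1398.60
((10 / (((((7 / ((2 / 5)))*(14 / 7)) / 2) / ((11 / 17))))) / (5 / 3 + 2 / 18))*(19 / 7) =1881 / 3332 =0.56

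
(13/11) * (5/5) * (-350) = -4550/11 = -413.64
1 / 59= 0.02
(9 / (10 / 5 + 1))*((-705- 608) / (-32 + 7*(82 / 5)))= -6565 / 138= -47.57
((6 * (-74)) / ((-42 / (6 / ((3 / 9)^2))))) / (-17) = -3996 / 119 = -33.58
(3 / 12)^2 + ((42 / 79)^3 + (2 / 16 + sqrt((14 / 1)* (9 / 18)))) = 2664525 / 7888624 + sqrt(7) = 2.98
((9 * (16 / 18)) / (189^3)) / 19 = 8 / 128274111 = 0.00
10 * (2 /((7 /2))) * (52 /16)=18.57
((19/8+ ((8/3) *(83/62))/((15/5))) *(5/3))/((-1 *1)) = -39785/6696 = -5.94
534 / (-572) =-267 / 286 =-0.93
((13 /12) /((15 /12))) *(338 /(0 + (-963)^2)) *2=8788 /13910535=0.00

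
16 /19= 0.84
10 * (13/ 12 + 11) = 725/ 6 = 120.83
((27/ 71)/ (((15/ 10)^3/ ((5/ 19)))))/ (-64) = -5/ 10792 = -0.00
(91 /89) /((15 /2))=182 /1335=0.14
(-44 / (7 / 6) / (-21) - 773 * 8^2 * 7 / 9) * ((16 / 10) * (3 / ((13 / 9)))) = -407234496 / 3185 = -127860.12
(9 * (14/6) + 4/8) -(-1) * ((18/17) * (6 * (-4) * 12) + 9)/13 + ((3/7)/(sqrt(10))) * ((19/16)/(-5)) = -43/34 -57 * sqrt(10)/5600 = -1.30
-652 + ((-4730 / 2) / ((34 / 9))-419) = -57699 / 34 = -1697.03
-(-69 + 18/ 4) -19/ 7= 865/ 14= 61.79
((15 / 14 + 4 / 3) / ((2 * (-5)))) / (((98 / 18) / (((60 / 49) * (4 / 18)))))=-0.01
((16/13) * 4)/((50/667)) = 21344/325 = 65.67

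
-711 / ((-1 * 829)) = 711 / 829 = 0.86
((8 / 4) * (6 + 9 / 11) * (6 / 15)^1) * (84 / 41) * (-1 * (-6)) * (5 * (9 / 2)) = 680400 / 451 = 1508.65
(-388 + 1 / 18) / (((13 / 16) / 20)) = -1117280 / 117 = -9549.40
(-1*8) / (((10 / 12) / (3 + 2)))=-48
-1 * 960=-960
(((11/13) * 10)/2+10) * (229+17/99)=4197280/1287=3261.29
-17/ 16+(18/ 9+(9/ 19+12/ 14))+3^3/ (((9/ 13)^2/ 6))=724091/ 2128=340.27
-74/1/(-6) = 37/3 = 12.33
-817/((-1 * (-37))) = -817/37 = -22.08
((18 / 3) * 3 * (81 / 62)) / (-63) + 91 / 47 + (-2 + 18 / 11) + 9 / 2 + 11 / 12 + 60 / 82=7.35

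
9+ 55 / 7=118 / 7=16.86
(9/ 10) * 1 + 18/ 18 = 1.90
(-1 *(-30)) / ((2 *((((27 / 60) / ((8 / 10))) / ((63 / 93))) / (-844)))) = -472640 / 31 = -15246.45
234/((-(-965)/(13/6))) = 507/965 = 0.53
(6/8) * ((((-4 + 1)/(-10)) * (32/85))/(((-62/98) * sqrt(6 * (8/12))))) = -0.07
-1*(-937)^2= -877969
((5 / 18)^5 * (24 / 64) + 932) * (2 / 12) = 155.33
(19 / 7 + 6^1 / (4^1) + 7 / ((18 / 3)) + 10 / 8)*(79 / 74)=7.08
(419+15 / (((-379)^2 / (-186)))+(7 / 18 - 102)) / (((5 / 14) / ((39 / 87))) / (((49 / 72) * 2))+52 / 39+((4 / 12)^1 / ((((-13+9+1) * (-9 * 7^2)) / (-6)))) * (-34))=10976775765501 / 68138119324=161.10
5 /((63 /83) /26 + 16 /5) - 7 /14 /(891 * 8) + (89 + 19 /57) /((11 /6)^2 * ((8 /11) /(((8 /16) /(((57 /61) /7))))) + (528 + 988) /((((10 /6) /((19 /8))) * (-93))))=-10726269200273683 /4453270456420368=-2.41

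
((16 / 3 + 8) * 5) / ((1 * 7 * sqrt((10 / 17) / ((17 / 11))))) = 340 * sqrt(110) / 231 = 15.44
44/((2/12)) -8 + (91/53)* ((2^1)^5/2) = 15024/53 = 283.47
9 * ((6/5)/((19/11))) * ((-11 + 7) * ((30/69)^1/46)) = -2376/10051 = -0.24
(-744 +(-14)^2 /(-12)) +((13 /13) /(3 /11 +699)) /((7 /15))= -40939223 /53844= -760.33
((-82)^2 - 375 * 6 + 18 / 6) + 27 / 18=8957 / 2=4478.50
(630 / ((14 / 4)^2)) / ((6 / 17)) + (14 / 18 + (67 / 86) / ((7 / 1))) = 113471 / 774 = 146.60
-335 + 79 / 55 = -18346 / 55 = -333.56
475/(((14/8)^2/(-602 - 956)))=-11840800/49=-241648.98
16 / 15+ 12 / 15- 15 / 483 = 4433 / 2415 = 1.84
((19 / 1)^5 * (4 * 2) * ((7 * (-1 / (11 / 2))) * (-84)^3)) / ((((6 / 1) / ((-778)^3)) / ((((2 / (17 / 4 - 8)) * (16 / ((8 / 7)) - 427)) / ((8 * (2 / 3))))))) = -2663983203080622078007296 / 55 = -48436058237829492327405.38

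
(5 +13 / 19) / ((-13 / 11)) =-1188 / 247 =-4.81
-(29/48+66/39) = -1433/624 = -2.30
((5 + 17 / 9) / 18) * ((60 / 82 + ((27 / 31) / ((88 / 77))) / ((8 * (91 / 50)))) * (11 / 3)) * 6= 1520035 / 230256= 6.60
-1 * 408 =-408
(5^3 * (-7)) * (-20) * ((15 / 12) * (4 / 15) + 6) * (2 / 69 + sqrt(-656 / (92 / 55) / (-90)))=665000 / 207 + 332500 * sqrt(20746) / 207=234572.68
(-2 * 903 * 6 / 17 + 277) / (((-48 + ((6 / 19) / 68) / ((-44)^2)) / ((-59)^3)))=-1542104.41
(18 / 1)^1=18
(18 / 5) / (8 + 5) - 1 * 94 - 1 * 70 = -10642 / 65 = -163.72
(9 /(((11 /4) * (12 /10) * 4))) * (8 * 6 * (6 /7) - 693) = -68445 /154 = -444.45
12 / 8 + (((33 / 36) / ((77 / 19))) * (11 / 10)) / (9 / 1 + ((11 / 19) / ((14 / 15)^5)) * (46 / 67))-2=-46540488457 / 98191399770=-0.47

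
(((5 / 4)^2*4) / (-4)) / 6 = -25 / 96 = -0.26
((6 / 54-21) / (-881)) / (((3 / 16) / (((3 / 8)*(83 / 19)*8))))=249664 / 150651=1.66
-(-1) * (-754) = -754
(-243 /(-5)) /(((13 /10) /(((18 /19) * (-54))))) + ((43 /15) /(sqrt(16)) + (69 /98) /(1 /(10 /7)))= -9713071457 /5083260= -1910.80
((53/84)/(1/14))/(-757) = -53/4542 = -0.01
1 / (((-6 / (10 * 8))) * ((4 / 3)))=-10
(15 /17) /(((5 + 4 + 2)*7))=15 /1309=0.01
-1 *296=-296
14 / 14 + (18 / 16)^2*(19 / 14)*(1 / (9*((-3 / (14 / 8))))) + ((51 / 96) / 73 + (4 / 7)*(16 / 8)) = 533417 / 261632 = 2.04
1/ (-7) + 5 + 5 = 69/ 7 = 9.86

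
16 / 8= 2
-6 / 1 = -6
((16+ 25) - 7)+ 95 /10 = 87 /2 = 43.50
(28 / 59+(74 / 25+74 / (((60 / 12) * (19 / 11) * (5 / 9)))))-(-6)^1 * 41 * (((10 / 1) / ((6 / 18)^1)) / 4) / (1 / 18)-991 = 903465963 / 28025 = 32237.86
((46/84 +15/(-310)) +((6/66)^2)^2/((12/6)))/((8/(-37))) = -352140137/152500656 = -2.31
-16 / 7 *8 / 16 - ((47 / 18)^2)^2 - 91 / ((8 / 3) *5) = -200064017 / 3674160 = -54.45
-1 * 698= -698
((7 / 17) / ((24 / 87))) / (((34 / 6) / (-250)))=-65.85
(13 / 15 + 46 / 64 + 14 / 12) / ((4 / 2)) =1321 / 960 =1.38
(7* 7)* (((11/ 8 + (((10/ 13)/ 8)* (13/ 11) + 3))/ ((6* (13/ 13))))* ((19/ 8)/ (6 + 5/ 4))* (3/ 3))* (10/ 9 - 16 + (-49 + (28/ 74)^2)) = -26257360745/ 34301664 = -765.48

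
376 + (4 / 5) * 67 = 2148 / 5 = 429.60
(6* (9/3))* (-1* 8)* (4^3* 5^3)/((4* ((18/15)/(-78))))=18720000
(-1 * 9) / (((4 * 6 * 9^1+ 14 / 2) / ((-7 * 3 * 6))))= 1134 / 223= 5.09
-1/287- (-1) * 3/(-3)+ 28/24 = 281/1722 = 0.16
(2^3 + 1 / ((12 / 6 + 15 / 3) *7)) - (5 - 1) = 197 / 49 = 4.02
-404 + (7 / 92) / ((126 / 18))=-37167 / 92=-403.99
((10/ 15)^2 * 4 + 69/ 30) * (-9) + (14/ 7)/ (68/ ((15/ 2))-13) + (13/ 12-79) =-407543/ 3540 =-115.13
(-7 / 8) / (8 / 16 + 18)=-7 / 148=-0.05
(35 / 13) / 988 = 35 / 12844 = 0.00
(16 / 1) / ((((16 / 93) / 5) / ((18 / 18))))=465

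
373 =373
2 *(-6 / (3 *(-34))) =2 / 17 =0.12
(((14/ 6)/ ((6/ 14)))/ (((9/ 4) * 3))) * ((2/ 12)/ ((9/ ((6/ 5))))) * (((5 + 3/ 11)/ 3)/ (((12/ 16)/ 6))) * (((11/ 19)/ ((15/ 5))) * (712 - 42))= 12186496/ 373977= 32.59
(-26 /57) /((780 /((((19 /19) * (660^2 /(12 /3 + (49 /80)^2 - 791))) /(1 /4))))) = 123904000 /95653581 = 1.30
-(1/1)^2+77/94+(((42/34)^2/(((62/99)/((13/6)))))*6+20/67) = 896953551/28211891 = 31.79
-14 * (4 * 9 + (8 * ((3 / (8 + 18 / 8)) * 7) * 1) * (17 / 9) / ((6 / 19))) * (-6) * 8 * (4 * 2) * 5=443161600 / 123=3602939.84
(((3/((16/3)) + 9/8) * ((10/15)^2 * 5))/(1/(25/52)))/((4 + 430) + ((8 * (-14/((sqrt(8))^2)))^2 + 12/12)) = 375/131248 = 0.00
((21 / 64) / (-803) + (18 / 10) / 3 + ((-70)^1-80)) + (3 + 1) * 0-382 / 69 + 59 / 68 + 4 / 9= -138913806311 / 904242240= -153.62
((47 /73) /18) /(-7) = -47 /9198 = -0.01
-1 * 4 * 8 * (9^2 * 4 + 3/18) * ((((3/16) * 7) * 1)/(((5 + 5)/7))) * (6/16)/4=-57183/64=-893.48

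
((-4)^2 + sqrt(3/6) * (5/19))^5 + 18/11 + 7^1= 854302748725 * sqrt(2)/19808792 + 1505211871851/1433531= 1110994.44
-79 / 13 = -6.08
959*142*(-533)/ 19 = -72582874/ 19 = -3820151.26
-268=-268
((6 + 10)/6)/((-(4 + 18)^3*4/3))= -0.00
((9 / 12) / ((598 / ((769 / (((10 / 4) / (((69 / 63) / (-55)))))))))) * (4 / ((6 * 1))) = -769 / 150150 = -0.01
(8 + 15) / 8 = 23 / 8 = 2.88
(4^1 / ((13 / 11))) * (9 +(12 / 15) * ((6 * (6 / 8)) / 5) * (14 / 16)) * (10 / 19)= 21186 / 1235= 17.15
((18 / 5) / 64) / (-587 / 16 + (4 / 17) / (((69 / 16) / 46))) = -459 / 278890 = -0.00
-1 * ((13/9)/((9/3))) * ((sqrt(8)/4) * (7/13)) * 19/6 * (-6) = 133 * sqrt(2)/54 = 3.48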